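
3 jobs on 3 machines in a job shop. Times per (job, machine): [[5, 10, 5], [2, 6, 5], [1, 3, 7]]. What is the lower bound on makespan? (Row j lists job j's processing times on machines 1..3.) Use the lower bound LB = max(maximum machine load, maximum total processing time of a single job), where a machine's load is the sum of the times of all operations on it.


Machine loads:
  Machine 1: 5 + 2 + 1 = 8
  Machine 2: 10 + 6 + 3 = 19
  Machine 3: 5 + 5 + 7 = 17
Max machine load = 19
Job totals:
  Job 1: 20
  Job 2: 13
  Job 3: 11
Max job total = 20
Lower bound = max(19, 20) = 20

20


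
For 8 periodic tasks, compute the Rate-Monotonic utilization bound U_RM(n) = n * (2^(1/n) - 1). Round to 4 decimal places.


Compute 2^(1/8) = 1.0905077327
Subtract 1: 1.0905077327 - 1 = 0.0905077327
Multiply by n: 8 * 0.0905077327 = 0.7240618616
Round to 4 dp: 0.7241

0.7241


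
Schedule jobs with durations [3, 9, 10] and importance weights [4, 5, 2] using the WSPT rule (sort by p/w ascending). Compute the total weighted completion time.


Compute p/w ratios and sort ascending (WSPT): [(3, 4), (9, 5), (10, 2)]
Compute weighted completion times:
  Job (p=3,w=4): C=3, w*C=4*3=12
  Job (p=9,w=5): C=12, w*C=5*12=60
  Job (p=10,w=2): C=22, w*C=2*22=44
Total weighted completion time = 116

116


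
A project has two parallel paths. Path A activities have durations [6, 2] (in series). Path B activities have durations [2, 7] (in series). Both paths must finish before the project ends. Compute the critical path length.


Path A total = 6 + 2 = 8
Path B total = 2 + 7 = 9
Critical path = longest path = max(8, 9) = 9

9


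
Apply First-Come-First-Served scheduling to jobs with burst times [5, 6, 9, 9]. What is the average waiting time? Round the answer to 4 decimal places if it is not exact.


FCFS order (as given): [5, 6, 9, 9]
Waiting times:
  Job 1: wait = 0
  Job 2: wait = 5
  Job 3: wait = 11
  Job 4: wait = 20
Sum of waiting times = 36
Average waiting time = 36/4 = 9.0

9.0


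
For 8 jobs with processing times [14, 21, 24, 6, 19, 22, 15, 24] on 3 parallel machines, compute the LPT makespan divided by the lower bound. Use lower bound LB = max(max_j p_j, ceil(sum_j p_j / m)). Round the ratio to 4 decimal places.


LPT order: [24, 24, 22, 21, 19, 15, 14, 6]
Machine loads after assignment: [49, 53, 43]
LPT makespan = 53
Lower bound = max(max_job, ceil(total/3)) = max(24, 49) = 49
Ratio = 53 / 49 = 1.0816

1.0816


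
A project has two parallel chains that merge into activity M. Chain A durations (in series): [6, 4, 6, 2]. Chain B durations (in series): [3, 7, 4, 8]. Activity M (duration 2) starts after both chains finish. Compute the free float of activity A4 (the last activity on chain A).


ES(A4) = sum of predecessors on chain A = 16
EF(A4) = ES + duration = 16 + 2 = 18
Successor of A4 is M. ES(M) = max(sum(A), sum(B)) = max(18, 22) = 22
Free float = ES(successor) - EF(current) = 22 - 18 = 4

4


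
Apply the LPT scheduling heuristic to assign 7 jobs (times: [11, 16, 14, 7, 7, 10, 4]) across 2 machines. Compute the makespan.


Sort jobs in decreasing order (LPT): [16, 14, 11, 10, 7, 7, 4]
Assign each job to the least loaded machine:
  Machine 1: jobs [16, 10, 7], load = 33
  Machine 2: jobs [14, 11, 7, 4], load = 36
Makespan = max load = 36

36


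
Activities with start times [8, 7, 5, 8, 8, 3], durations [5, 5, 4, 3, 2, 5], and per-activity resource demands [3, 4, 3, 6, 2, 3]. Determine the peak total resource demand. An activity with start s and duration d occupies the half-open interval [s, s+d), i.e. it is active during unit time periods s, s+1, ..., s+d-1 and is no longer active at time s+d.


Each activity i is active on [start_i, start_i + duration_i).
Compute total resource usage per time slot:
  t=0: active resources = [], total = 0
  t=1: active resources = [], total = 0
  t=2: active resources = [], total = 0
  t=3: active resources = [3], total = 3
  t=4: active resources = [3], total = 3
  t=5: active resources = [3, 3], total = 6
  t=6: active resources = [3, 3], total = 6
  t=7: active resources = [4, 3, 3], total = 10
  t=8: active resources = [3, 4, 3, 6, 2], total = 18
  t=9: active resources = [3, 4, 6, 2], total = 15
  t=10: active resources = [3, 4, 6], total = 13
  t=11: active resources = [3, 4], total = 7
  t=12: active resources = [3], total = 3
Peak resource demand = 18

18


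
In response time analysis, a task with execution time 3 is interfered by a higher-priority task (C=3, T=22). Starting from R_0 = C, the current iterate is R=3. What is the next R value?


R_next = C + ceil(R_prev / T_hp) * C_hp
ceil(3 / 22) = ceil(0.1364) = 1
Interference = 1 * 3 = 3
R_next = 3 + 3 = 6

6


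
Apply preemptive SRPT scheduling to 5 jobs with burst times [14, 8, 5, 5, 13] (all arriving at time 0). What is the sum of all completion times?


Since all jobs arrive at t=0, SRPT equals SPT ordering.
SPT order: [5, 5, 8, 13, 14]
Completion times:
  Job 1: p=5, C=5
  Job 2: p=5, C=10
  Job 3: p=8, C=18
  Job 4: p=13, C=31
  Job 5: p=14, C=45
Total completion time = 5 + 10 + 18 + 31 + 45 = 109

109


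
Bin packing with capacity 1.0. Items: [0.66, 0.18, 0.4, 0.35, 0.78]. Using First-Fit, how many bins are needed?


Place items sequentially using First-Fit:
  Item 0.66 -> new Bin 1
  Item 0.18 -> Bin 1 (now 0.84)
  Item 0.4 -> new Bin 2
  Item 0.35 -> Bin 2 (now 0.75)
  Item 0.78 -> new Bin 3
Total bins used = 3

3


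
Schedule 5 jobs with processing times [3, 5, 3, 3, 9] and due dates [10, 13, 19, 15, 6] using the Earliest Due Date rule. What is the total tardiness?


Sort by due date (EDD order): [(9, 6), (3, 10), (5, 13), (3, 15), (3, 19)]
Compute completion times and tardiness:
  Job 1: p=9, d=6, C=9, tardiness=max(0,9-6)=3
  Job 2: p=3, d=10, C=12, tardiness=max(0,12-10)=2
  Job 3: p=5, d=13, C=17, tardiness=max(0,17-13)=4
  Job 4: p=3, d=15, C=20, tardiness=max(0,20-15)=5
  Job 5: p=3, d=19, C=23, tardiness=max(0,23-19)=4
Total tardiness = 18

18


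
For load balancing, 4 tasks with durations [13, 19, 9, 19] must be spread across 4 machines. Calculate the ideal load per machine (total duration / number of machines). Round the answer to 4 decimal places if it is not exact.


Total processing time = 13 + 19 + 9 + 19 = 60
Number of machines = 4
Ideal balanced load = 60 / 4 = 15.0

15.0


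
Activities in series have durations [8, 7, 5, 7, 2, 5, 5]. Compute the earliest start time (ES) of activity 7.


Activity 7 starts after activities 1 through 6 complete.
Predecessor durations: [8, 7, 5, 7, 2, 5]
ES = 8 + 7 + 5 + 7 + 2 + 5 = 34

34


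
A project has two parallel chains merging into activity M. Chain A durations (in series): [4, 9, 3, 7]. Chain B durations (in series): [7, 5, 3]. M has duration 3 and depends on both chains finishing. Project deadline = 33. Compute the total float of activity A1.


Forward pass: ES(A1) = sum of predecessors on chain A = 0
EF = ES + duration = 0 + 4 = 4
Backward pass: LF(M) = deadline = 33; LS(M) = 33 - 3 = 30
LF(A1) = LS(M) - sum(successors on chain A) = 30 - 19 = 11
LS = LF - duration = 11 - 4 = 7
Total float = LS - ES = 7 - 0 = 7

7


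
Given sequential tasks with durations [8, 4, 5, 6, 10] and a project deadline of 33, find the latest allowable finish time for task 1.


LF(activity 1) = deadline - sum of successor durations
Successors: activities 2 through 5 with durations [4, 5, 6, 10]
Sum of successor durations = 25
LF = 33 - 25 = 8

8


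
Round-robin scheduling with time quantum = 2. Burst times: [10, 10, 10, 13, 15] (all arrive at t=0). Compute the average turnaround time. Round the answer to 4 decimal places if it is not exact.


Time quantum = 2
Execution trace:
  J1 runs 2 units, time = 2
  J2 runs 2 units, time = 4
  J3 runs 2 units, time = 6
  J4 runs 2 units, time = 8
  J5 runs 2 units, time = 10
  J1 runs 2 units, time = 12
  J2 runs 2 units, time = 14
  J3 runs 2 units, time = 16
  J4 runs 2 units, time = 18
  J5 runs 2 units, time = 20
  J1 runs 2 units, time = 22
  J2 runs 2 units, time = 24
  J3 runs 2 units, time = 26
  J4 runs 2 units, time = 28
  J5 runs 2 units, time = 30
  J1 runs 2 units, time = 32
  J2 runs 2 units, time = 34
  J3 runs 2 units, time = 36
  J4 runs 2 units, time = 38
  J5 runs 2 units, time = 40
  J1 runs 2 units, time = 42
  J2 runs 2 units, time = 44
  J3 runs 2 units, time = 46
  J4 runs 2 units, time = 48
  J5 runs 2 units, time = 50
  J4 runs 2 units, time = 52
  J5 runs 2 units, time = 54
  J4 runs 1 units, time = 55
  J5 runs 2 units, time = 57
  J5 runs 1 units, time = 58
Finish times: [42, 44, 46, 55, 58]
Average turnaround = 245/5 = 49.0

49.0


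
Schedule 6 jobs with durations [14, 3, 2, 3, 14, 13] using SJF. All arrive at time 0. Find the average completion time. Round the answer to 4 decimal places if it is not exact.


SJF order (ascending): [2, 3, 3, 13, 14, 14]
Completion times:
  Job 1: burst=2, C=2
  Job 2: burst=3, C=5
  Job 3: burst=3, C=8
  Job 4: burst=13, C=21
  Job 5: burst=14, C=35
  Job 6: burst=14, C=49
Average completion = 120/6 = 20.0

20.0


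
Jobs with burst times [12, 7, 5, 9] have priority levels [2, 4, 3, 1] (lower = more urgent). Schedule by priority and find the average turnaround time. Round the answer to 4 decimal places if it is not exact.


Sort by priority (ascending = highest first):
Order: [(1, 9), (2, 12), (3, 5), (4, 7)]
Completion times:
  Priority 1, burst=9, C=9
  Priority 2, burst=12, C=21
  Priority 3, burst=5, C=26
  Priority 4, burst=7, C=33
Average turnaround = 89/4 = 22.25

22.25


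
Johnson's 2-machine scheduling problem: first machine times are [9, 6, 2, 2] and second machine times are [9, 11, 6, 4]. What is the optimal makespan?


Apply Johnson's rule:
  Group 1 (a <= b): [(3, 2, 6), (4, 2, 4), (2, 6, 11), (1, 9, 9)]
  Group 2 (a > b): []
Optimal job order: [3, 4, 2, 1]
Schedule:
  Job 3: M1 done at 2, M2 done at 8
  Job 4: M1 done at 4, M2 done at 12
  Job 2: M1 done at 10, M2 done at 23
  Job 1: M1 done at 19, M2 done at 32
Makespan = 32

32


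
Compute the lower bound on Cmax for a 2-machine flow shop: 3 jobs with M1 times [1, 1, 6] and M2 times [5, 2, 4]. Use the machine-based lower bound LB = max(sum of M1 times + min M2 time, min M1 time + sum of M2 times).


LB1 = sum(M1 times) + min(M2 times) = 8 + 2 = 10
LB2 = min(M1 times) + sum(M2 times) = 1 + 11 = 12
Lower bound = max(LB1, LB2) = max(10, 12) = 12

12


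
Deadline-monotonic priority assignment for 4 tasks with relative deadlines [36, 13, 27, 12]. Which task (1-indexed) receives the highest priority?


Sort tasks by relative deadline (ascending):
  Task 4: deadline = 12
  Task 2: deadline = 13
  Task 3: deadline = 27
  Task 1: deadline = 36
Priority order (highest first): [4, 2, 3, 1]
Highest priority task = 4

4


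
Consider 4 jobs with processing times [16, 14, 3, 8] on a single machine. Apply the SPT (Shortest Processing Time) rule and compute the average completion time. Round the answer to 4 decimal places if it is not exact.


Sort jobs by processing time (SPT order): [3, 8, 14, 16]
Compute completion times sequentially:
  Job 1: processing = 3, completes at 3
  Job 2: processing = 8, completes at 11
  Job 3: processing = 14, completes at 25
  Job 4: processing = 16, completes at 41
Sum of completion times = 80
Average completion time = 80/4 = 20.0

20.0


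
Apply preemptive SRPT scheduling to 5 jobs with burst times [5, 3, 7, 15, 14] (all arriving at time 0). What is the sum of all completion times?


Since all jobs arrive at t=0, SRPT equals SPT ordering.
SPT order: [3, 5, 7, 14, 15]
Completion times:
  Job 1: p=3, C=3
  Job 2: p=5, C=8
  Job 3: p=7, C=15
  Job 4: p=14, C=29
  Job 5: p=15, C=44
Total completion time = 3 + 8 + 15 + 29 + 44 = 99

99


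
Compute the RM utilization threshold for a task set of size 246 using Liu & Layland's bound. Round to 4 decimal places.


Compute 2^(1/246) = 1.0028216448
Subtract 1: 1.0028216448 - 1 = 0.0028216448
Multiply by n: 246 * 0.0028216448 = 0.6941246208
Round to 4 dp: 0.6941

0.6941


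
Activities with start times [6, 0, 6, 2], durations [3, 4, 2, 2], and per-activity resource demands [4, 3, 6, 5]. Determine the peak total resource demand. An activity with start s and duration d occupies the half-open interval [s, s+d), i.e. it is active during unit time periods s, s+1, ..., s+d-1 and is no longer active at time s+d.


Each activity i is active on [start_i, start_i + duration_i).
Compute total resource usage per time slot:
  t=0: active resources = [3], total = 3
  t=1: active resources = [3], total = 3
  t=2: active resources = [3, 5], total = 8
  t=3: active resources = [3, 5], total = 8
  t=4: active resources = [], total = 0
  t=5: active resources = [], total = 0
  t=6: active resources = [4, 6], total = 10
  t=7: active resources = [4, 6], total = 10
  t=8: active resources = [4], total = 4
Peak resource demand = 10

10


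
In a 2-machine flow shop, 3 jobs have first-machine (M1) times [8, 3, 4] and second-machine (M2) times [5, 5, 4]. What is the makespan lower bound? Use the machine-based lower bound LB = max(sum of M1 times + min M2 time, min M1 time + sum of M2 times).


LB1 = sum(M1 times) + min(M2 times) = 15 + 4 = 19
LB2 = min(M1 times) + sum(M2 times) = 3 + 14 = 17
Lower bound = max(LB1, LB2) = max(19, 17) = 19

19


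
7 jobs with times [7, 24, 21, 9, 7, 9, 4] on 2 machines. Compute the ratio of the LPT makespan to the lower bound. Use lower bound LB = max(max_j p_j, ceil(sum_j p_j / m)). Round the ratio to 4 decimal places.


LPT order: [24, 21, 9, 9, 7, 7, 4]
Machine loads after assignment: [40, 41]
LPT makespan = 41
Lower bound = max(max_job, ceil(total/2)) = max(24, 41) = 41
Ratio = 41 / 41 = 1.0

1.0


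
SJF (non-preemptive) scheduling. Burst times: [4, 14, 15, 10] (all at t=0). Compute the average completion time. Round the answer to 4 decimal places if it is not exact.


SJF order (ascending): [4, 10, 14, 15]
Completion times:
  Job 1: burst=4, C=4
  Job 2: burst=10, C=14
  Job 3: burst=14, C=28
  Job 4: burst=15, C=43
Average completion = 89/4 = 22.25

22.25


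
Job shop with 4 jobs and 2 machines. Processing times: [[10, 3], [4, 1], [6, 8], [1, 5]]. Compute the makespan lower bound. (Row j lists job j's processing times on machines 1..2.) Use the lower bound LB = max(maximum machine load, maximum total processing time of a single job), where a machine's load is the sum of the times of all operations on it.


Machine loads:
  Machine 1: 10 + 4 + 6 + 1 = 21
  Machine 2: 3 + 1 + 8 + 5 = 17
Max machine load = 21
Job totals:
  Job 1: 13
  Job 2: 5
  Job 3: 14
  Job 4: 6
Max job total = 14
Lower bound = max(21, 14) = 21

21


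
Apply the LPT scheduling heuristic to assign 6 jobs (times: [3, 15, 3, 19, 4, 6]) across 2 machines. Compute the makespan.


Sort jobs in decreasing order (LPT): [19, 15, 6, 4, 3, 3]
Assign each job to the least loaded machine:
  Machine 1: jobs [19, 4, 3], load = 26
  Machine 2: jobs [15, 6, 3], load = 24
Makespan = max load = 26

26


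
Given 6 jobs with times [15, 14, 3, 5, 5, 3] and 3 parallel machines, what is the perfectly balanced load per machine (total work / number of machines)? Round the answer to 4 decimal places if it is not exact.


Total processing time = 15 + 14 + 3 + 5 + 5 + 3 = 45
Number of machines = 3
Ideal balanced load = 45 / 3 = 15.0

15.0


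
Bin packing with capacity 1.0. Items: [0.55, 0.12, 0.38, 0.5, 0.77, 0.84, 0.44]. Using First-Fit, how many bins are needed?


Place items sequentially using First-Fit:
  Item 0.55 -> new Bin 1
  Item 0.12 -> Bin 1 (now 0.67)
  Item 0.38 -> new Bin 2
  Item 0.5 -> Bin 2 (now 0.88)
  Item 0.77 -> new Bin 3
  Item 0.84 -> new Bin 4
  Item 0.44 -> new Bin 5
Total bins used = 5

5


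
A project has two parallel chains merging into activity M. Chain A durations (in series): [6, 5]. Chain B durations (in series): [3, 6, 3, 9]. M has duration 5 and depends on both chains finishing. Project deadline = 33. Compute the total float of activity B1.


Forward pass: ES(B1) = sum of predecessors on chain B = 0
EF = ES + duration = 0 + 3 = 3
Backward pass: LF(M) = deadline = 33; LS(M) = 33 - 5 = 28
LF(B1) = LS(M) - sum(successors on chain B) = 28 - 18 = 10
LS = LF - duration = 10 - 3 = 7
Total float = LS - ES = 7 - 0 = 7

7


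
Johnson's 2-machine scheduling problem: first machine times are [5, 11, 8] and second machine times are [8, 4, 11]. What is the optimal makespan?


Apply Johnson's rule:
  Group 1 (a <= b): [(1, 5, 8), (3, 8, 11)]
  Group 2 (a > b): [(2, 11, 4)]
Optimal job order: [1, 3, 2]
Schedule:
  Job 1: M1 done at 5, M2 done at 13
  Job 3: M1 done at 13, M2 done at 24
  Job 2: M1 done at 24, M2 done at 28
Makespan = 28

28


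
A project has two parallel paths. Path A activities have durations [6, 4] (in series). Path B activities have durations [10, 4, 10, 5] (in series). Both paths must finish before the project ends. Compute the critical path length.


Path A total = 6 + 4 = 10
Path B total = 10 + 4 + 10 + 5 = 29
Critical path = longest path = max(10, 29) = 29

29


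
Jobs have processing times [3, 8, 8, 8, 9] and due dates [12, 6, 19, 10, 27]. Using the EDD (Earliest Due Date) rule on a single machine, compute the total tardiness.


Sort by due date (EDD order): [(8, 6), (8, 10), (3, 12), (8, 19), (9, 27)]
Compute completion times and tardiness:
  Job 1: p=8, d=6, C=8, tardiness=max(0,8-6)=2
  Job 2: p=8, d=10, C=16, tardiness=max(0,16-10)=6
  Job 3: p=3, d=12, C=19, tardiness=max(0,19-12)=7
  Job 4: p=8, d=19, C=27, tardiness=max(0,27-19)=8
  Job 5: p=9, d=27, C=36, tardiness=max(0,36-27)=9
Total tardiness = 32

32


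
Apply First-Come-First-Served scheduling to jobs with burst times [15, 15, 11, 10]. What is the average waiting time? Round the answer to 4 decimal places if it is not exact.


FCFS order (as given): [15, 15, 11, 10]
Waiting times:
  Job 1: wait = 0
  Job 2: wait = 15
  Job 3: wait = 30
  Job 4: wait = 41
Sum of waiting times = 86
Average waiting time = 86/4 = 21.5

21.5


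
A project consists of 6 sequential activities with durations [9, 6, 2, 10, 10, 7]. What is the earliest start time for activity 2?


Activity 2 starts after activities 1 through 1 complete.
Predecessor durations: [9]
ES = 9 = 9

9


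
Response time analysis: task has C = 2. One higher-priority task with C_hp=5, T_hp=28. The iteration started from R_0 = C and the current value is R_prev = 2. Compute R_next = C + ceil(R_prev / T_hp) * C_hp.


R_next = C + ceil(R_prev / T_hp) * C_hp
ceil(2 / 28) = ceil(0.0714) = 1
Interference = 1 * 5 = 5
R_next = 2 + 5 = 7

7


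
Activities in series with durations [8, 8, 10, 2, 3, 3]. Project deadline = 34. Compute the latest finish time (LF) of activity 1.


LF(activity 1) = deadline - sum of successor durations
Successors: activities 2 through 6 with durations [8, 10, 2, 3, 3]
Sum of successor durations = 26
LF = 34 - 26 = 8

8


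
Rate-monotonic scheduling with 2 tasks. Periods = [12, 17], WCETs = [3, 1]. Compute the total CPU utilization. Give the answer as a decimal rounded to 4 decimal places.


Compute individual utilizations (exact fractions):
  Task 1: C/T = 3/12 = 1/4 (approx. 0.25)
  Task 2: C/T = 1/17 (approx. 0.0588)
Total utilization U = 1/4 + 1/17 = 21/68
Rounded to 4 decimal places: U = 0.3088
RM (Liu & Layland) bound for 2 tasks = 0.828427; compare with U = 21/68 (approx. 0.308824)
U <= bound, so schedulable by RM sufficient condition.

0.3088


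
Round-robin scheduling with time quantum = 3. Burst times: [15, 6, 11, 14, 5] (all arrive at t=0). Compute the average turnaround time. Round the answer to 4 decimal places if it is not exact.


Time quantum = 3
Execution trace:
  J1 runs 3 units, time = 3
  J2 runs 3 units, time = 6
  J3 runs 3 units, time = 9
  J4 runs 3 units, time = 12
  J5 runs 3 units, time = 15
  J1 runs 3 units, time = 18
  J2 runs 3 units, time = 21
  J3 runs 3 units, time = 24
  J4 runs 3 units, time = 27
  J5 runs 2 units, time = 29
  J1 runs 3 units, time = 32
  J3 runs 3 units, time = 35
  J4 runs 3 units, time = 38
  J1 runs 3 units, time = 41
  J3 runs 2 units, time = 43
  J4 runs 3 units, time = 46
  J1 runs 3 units, time = 49
  J4 runs 2 units, time = 51
Finish times: [49, 21, 43, 51, 29]
Average turnaround = 193/5 = 38.6

38.6


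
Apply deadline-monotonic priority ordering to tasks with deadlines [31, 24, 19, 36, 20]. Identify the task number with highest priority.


Sort tasks by relative deadline (ascending):
  Task 3: deadline = 19
  Task 5: deadline = 20
  Task 2: deadline = 24
  Task 1: deadline = 31
  Task 4: deadline = 36
Priority order (highest first): [3, 5, 2, 1, 4]
Highest priority task = 3

3


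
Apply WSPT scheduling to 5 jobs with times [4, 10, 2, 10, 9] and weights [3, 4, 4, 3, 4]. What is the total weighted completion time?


Compute p/w ratios and sort ascending (WSPT): [(2, 4), (4, 3), (9, 4), (10, 4), (10, 3)]
Compute weighted completion times:
  Job (p=2,w=4): C=2, w*C=4*2=8
  Job (p=4,w=3): C=6, w*C=3*6=18
  Job (p=9,w=4): C=15, w*C=4*15=60
  Job (p=10,w=4): C=25, w*C=4*25=100
  Job (p=10,w=3): C=35, w*C=3*35=105
Total weighted completion time = 291

291


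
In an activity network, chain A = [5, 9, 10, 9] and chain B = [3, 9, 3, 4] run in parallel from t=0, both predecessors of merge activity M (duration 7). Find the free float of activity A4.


ES(A4) = sum of predecessors on chain A = 24
EF(A4) = ES + duration = 24 + 9 = 33
Successor of A4 is M. ES(M) = max(sum(A), sum(B)) = max(33, 19) = 33
Free float = ES(successor) - EF(current) = 33 - 33 = 0

0


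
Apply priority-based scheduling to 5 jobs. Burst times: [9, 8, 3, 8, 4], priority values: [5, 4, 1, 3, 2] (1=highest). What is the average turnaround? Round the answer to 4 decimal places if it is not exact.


Sort by priority (ascending = highest first):
Order: [(1, 3), (2, 4), (3, 8), (4, 8), (5, 9)]
Completion times:
  Priority 1, burst=3, C=3
  Priority 2, burst=4, C=7
  Priority 3, burst=8, C=15
  Priority 4, burst=8, C=23
  Priority 5, burst=9, C=32
Average turnaround = 80/5 = 16.0

16.0


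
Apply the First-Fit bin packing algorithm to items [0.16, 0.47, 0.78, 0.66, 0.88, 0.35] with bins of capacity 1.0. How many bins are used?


Place items sequentially using First-Fit:
  Item 0.16 -> new Bin 1
  Item 0.47 -> Bin 1 (now 0.63)
  Item 0.78 -> new Bin 2
  Item 0.66 -> new Bin 3
  Item 0.88 -> new Bin 4
  Item 0.35 -> Bin 1 (now 0.98)
Total bins used = 4

4


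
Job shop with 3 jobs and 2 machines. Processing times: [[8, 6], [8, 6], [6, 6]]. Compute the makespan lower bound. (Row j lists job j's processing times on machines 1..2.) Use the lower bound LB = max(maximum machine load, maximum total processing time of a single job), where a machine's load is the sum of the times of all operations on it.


Machine loads:
  Machine 1: 8 + 8 + 6 = 22
  Machine 2: 6 + 6 + 6 = 18
Max machine load = 22
Job totals:
  Job 1: 14
  Job 2: 14
  Job 3: 12
Max job total = 14
Lower bound = max(22, 14) = 22

22


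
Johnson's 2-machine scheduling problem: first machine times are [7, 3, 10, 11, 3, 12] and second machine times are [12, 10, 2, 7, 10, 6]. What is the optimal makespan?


Apply Johnson's rule:
  Group 1 (a <= b): [(2, 3, 10), (5, 3, 10), (1, 7, 12)]
  Group 2 (a > b): [(4, 11, 7), (6, 12, 6), (3, 10, 2)]
Optimal job order: [2, 5, 1, 4, 6, 3]
Schedule:
  Job 2: M1 done at 3, M2 done at 13
  Job 5: M1 done at 6, M2 done at 23
  Job 1: M1 done at 13, M2 done at 35
  Job 4: M1 done at 24, M2 done at 42
  Job 6: M1 done at 36, M2 done at 48
  Job 3: M1 done at 46, M2 done at 50
Makespan = 50

50


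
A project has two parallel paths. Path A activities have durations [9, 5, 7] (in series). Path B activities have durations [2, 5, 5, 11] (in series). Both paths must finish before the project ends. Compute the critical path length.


Path A total = 9 + 5 + 7 = 21
Path B total = 2 + 5 + 5 + 11 = 23
Critical path = longest path = max(21, 23) = 23

23


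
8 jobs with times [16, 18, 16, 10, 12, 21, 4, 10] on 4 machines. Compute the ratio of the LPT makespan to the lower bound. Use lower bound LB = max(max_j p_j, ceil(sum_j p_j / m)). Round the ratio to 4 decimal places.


LPT order: [21, 18, 16, 16, 12, 10, 10, 4]
Machine loads after assignment: [25, 28, 28, 26]
LPT makespan = 28
Lower bound = max(max_job, ceil(total/4)) = max(21, 27) = 27
Ratio = 28 / 27 = 1.037

1.037


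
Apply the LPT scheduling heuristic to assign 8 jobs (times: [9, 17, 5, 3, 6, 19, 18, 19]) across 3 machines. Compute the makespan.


Sort jobs in decreasing order (LPT): [19, 19, 18, 17, 9, 6, 5, 3]
Assign each job to the least loaded machine:
  Machine 1: jobs [19, 9, 3], load = 31
  Machine 2: jobs [19, 6, 5], load = 30
  Machine 3: jobs [18, 17], load = 35
Makespan = max load = 35

35


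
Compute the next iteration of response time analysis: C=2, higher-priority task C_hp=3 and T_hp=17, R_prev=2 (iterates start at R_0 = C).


R_next = C + ceil(R_prev / T_hp) * C_hp
ceil(2 / 17) = ceil(0.1176) = 1
Interference = 1 * 3 = 3
R_next = 2 + 3 = 5

5


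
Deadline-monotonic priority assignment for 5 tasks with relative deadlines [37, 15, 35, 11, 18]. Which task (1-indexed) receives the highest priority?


Sort tasks by relative deadline (ascending):
  Task 4: deadline = 11
  Task 2: deadline = 15
  Task 5: deadline = 18
  Task 3: deadline = 35
  Task 1: deadline = 37
Priority order (highest first): [4, 2, 5, 3, 1]
Highest priority task = 4

4


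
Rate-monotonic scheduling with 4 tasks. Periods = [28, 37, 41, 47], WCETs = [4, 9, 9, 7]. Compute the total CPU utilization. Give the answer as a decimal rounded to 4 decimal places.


Compute individual utilizations (exact fractions):
  Task 1: C/T = 4/28 = 1/7 (approx. 0.1429)
  Task 2: C/T = 9/37 (approx. 0.2432)
  Task 3: C/T = 9/41 (approx. 0.2195)
  Task 4: C/T = 7/47 (approx. 0.1489)
Total utilization U = 1/7 + 9/37 + 9/41 + 7/47 = 376590/499093
Rounded to 4 decimal places: U = 0.7545
RM (Liu & Layland) bound for 4 tasks = 0.756828; compare with U = 376590/499093 (approx. 0.754549)
U <= bound, so schedulable by RM sufficient condition.

0.7545


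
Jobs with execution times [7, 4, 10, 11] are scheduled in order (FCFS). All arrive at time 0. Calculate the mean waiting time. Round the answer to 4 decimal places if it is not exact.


FCFS order (as given): [7, 4, 10, 11]
Waiting times:
  Job 1: wait = 0
  Job 2: wait = 7
  Job 3: wait = 11
  Job 4: wait = 21
Sum of waiting times = 39
Average waiting time = 39/4 = 9.75

9.75


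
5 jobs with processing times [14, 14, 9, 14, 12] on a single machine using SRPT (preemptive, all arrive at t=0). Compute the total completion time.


Since all jobs arrive at t=0, SRPT equals SPT ordering.
SPT order: [9, 12, 14, 14, 14]
Completion times:
  Job 1: p=9, C=9
  Job 2: p=12, C=21
  Job 3: p=14, C=35
  Job 4: p=14, C=49
  Job 5: p=14, C=63
Total completion time = 9 + 21 + 35 + 49 + 63 = 177

177


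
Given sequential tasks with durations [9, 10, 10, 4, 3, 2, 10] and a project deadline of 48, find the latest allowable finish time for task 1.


LF(activity 1) = deadline - sum of successor durations
Successors: activities 2 through 7 with durations [10, 10, 4, 3, 2, 10]
Sum of successor durations = 39
LF = 48 - 39 = 9

9


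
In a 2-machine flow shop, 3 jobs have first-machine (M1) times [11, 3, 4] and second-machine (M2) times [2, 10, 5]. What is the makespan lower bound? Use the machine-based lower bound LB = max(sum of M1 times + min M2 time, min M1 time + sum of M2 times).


LB1 = sum(M1 times) + min(M2 times) = 18 + 2 = 20
LB2 = min(M1 times) + sum(M2 times) = 3 + 17 = 20
Lower bound = max(LB1, LB2) = max(20, 20) = 20

20


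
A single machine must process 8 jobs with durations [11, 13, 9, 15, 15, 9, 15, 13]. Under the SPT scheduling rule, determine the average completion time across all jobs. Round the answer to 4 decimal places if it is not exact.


Sort jobs by processing time (SPT order): [9, 9, 11, 13, 13, 15, 15, 15]
Compute completion times sequentially:
  Job 1: processing = 9, completes at 9
  Job 2: processing = 9, completes at 18
  Job 3: processing = 11, completes at 29
  Job 4: processing = 13, completes at 42
  Job 5: processing = 13, completes at 55
  Job 6: processing = 15, completes at 70
  Job 7: processing = 15, completes at 85
  Job 8: processing = 15, completes at 100
Sum of completion times = 408
Average completion time = 408/8 = 51.0

51.0


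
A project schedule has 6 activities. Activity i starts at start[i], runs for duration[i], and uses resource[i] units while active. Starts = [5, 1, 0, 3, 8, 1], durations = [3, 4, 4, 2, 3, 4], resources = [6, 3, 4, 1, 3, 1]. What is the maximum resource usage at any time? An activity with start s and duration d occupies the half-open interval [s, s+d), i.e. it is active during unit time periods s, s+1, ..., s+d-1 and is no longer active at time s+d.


Each activity i is active on [start_i, start_i + duration_i).
Compute total resource usage per time slot:
  t=0: active resources = [4], total = 4
  t=1: active resources = [3, 4, 1], total = 8
  t=2: active resources = [3, 4, 1], total = 8
  t=3: active resources = [3, 4, 1, 1], total = 9
  t=4: active resources = [3, 1, 1], total = 5
  t=5: active resources = [6], total = 6
  t=6: active resources = [6], total = 6
  t=7: active resources = [6], total = 6
  t=8: active resources = [3], total = 3
  t=9: active resources = [3], total = 3
  t=10: active resources = [3], total = 3
Peak resource demand = 9

9


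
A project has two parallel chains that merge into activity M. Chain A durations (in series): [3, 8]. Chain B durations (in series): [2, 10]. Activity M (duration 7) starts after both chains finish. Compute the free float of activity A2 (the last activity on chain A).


ES(A2) = sum of predecessors on chain A = 3
EF(A2) = ES + duration = 3 + 8 = 11
Successor of A2 is M. ES(M) = max(sum(A), sum(B)) = max(11, 12) = 12
Free float = ES(successor) - EF(current) = 12 - 11 = 1

1


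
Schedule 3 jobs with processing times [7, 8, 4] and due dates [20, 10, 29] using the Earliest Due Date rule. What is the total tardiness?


Sort by due date (EDD order): [(8, 10), (7, 20), (4, 29)]
Compute completion times and tardiness:
  Job 1: p=8, d=10, C=8, tardiness=max(0,8-10)=0
  Job 2: p=7, d=20, C=15, tardiness=max(0,15-20)=0
  Job 3: p=4, d=29, C=19, tardiness=max(0,19-29)=0
Total tardiness = 0

0


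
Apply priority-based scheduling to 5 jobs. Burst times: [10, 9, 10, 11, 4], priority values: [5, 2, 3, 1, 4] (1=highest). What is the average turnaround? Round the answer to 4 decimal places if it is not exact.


Sort by priority (ascending = highest first):
Order: [(1, 11), (2, 9), (3, 10), (4, 4), (5, 10)]
Completion times:
  Priority 1, burst=11, C=11
  Priority 2, burst=9, C=20
  Priority 3, burst=10, C=30
  Priority 4, burst=4, C=34
  Priority 5, burst=10, C=44
Average turnaround = 139/5 = 27.8

27.8


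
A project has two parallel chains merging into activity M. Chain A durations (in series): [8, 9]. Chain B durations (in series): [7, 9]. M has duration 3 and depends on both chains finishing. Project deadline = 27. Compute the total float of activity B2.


Forward pass: ES(B2) = sum of predecessors on chain B = 7
EF = ES + duration = 7 + 9 = 16
Backward pass: LF(M) = deadline = 27; LS(M) = 27 - 3 = 24
LF(B2) = LS(M) - sum(successors on chain B) = 24 - 0 = 24
LS = LF - duration = 24 - 9 = 15
Total float = LS - ES = 15 - 7 = 8

8


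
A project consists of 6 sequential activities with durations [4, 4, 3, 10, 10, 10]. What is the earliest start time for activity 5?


Activity 5 starts after activities 1 through 4 complete.
Predecessor durations: [4, 4, 3, 10]
ES = 4 + 4 + 3 + 10 = 21

21


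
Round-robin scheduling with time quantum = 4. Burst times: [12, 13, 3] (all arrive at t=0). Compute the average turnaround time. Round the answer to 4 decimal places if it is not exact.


Time quantum = 4
Execution trace:
  J1 runs 4 units, time = 4
  J2 runs 4 units, time = 8
  J3 runs 3 units, time = 11
  J1 runs 4 units, time = 15
  J2 runs 4 units, time = 19
  J1 runs 4 units, time = 23
  J2 runs 4 units, time = 27
  J2 runs 1 units, time = 28
Finish times: [23, 28, 11]
Average turnaround = 62/3 = 20.6667

20.6667


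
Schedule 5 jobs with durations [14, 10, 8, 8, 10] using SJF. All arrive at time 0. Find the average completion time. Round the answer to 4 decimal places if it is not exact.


SJF order (ascending): [8, 8, 10, 10, 14]
Completion times:
  Job 1: burst=8, C=8
  Job 2: burst=8, C=16
  Job 3: burst=10, C=26
  Job 4: burst=10, C=36
  Job 5: burst=14, C=50
Average completion = 136/5 = 27.2

27.2


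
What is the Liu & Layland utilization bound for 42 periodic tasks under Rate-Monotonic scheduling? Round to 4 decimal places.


Compute 2^(1/42) = 1.0166404394
Subtract 1: 1.0166404394 - 1 = 0.0166404394
Multiply by n: 42 * 0.0166404394 = 0.6988984548
Round to 4 dp: 0.6989

0.6989


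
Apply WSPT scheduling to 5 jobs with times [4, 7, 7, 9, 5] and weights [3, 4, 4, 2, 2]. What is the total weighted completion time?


Compute p/w ratios and sort ascending (WSPT): [(4, 3), (7, 4), (7, 4), (5, 2), (9, 2)]
Compute weighted completion times:
  Job (p=4,w=3): C=4, w*C=3*4=12
  Job (p=7,w=4): C=11, w*C=4*11=44
  Job (p=7,w=4): C=18, w*C=4*18=72
  Job (p=5,w=2): C=23, w*C=2*23=46
  Job (p=9,w=2): C=32, w*C=2*32=64
Total weighted completion time = 238

238


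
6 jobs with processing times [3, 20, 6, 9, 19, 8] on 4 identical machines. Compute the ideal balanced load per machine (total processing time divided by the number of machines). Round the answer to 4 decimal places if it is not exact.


Total processing time = 3 + 20 + 6 + 9 + 19 + 8 = 65
Number of machines = 4
Ideal balanced load = 65 / 4 = 16.25

16.25


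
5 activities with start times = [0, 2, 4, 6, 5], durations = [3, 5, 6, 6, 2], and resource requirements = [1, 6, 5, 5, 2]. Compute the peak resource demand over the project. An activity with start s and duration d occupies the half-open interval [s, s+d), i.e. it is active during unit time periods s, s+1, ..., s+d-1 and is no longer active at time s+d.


Each activity i is active on [start_i, start_i + duration_i).
Compute total resource usage per time slot:
  t=0: active resources = [1], total = 1
  t=1: active resources = [1], total = 1
  t=2: active resources = [1, 6], total = 7
  t=3: active resources = [6], total = 6
  t=4: active resources = [6, 5], total = 11
  t=5: active resources = [6, 5, 2], total = 13
  t=6: active resources = [6, 5, 5, 2], total = 18
  t=7: active resources = [5, 5], total = 10
  t=8: active resources = [5, 5], total = 10
  t=9: active resources = [5, 5], total = 10
  t=10: active resources = [5], total = 5
  t=11: active resources = [5], total = 5
Peak resource demand = 18

18


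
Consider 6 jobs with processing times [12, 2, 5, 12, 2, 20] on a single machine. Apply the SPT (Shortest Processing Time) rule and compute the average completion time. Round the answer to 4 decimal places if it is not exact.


Sort jobs by processing time (SPT order): [2, 2, 5, 12, 12, 20]
Compute completion times sequentially:
  Job 1: processing = 2, completes at 2
  Job 2: processing = 2, completes at 4
  Job 3: processing = 5, completes at 9
  Job 4: processing = 12, completes at 21
  Job 5: processing = 12, completes at 33
  Job 6: processing = 20, completes at 53
Sum of completion times = 122
Average completion time = 122/6 = 20.3333

20.3333


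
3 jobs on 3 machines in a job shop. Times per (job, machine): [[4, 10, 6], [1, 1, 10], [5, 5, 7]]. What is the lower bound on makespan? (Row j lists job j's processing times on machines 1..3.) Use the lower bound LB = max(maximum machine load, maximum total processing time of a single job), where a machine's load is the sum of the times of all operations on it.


Machine loads:
  Machine 1: 4 + 1 + 5 = 10
  Machine 2: 10 + 1 + 5 = 16
  Machine 3: 6 + 10 + 7 = 23
Max machine load = 23
Job totals:
  Job 1: 20
  Job 2: 12
  Job 3: 17
Max job total = 20
Lower bound = max(23, 20) = 23

23


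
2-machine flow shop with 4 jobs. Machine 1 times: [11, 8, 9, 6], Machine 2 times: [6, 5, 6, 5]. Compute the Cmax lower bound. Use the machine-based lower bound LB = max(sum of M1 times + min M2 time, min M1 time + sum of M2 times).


LB1 = sum(M1 times) + min(M2 times) = 34 + 5 = 39
LB2 = min(M1 times) + sum(M2 times) = 6 + 22 = 28
Lower bound = max(LB1, LB2) = max(39, 28) = 39

39


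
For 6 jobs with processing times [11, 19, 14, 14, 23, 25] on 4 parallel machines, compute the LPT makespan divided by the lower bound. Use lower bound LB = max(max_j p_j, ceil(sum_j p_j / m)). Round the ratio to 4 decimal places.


LPT order: [25, 23, 19, 14, 14, 11]
Machine loads after assignment: [25, 23, 30, 28]
LPT makespan = 30
Lower bound = max(max_job, ceil(total/4)) = max(25, 27) = 27
Ratio = 30 / 27 = 1.1111

1.1111


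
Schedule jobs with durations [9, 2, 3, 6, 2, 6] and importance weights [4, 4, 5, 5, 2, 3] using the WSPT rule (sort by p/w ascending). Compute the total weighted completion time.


Compute p/w ratios and sort ascending (WSPT): [(2, 4), (3, 5), (2, 2), (6, 5), (6, 3), (9, 4)]
Compute weighted completion times:
  Job (p=2,w=4): C=2, w*C=4*2=8
  Job (p=3,w=5): C=5, w*C=5*5=25
  Job (p=2,w=2): C=7, w*C=2*7=14
  Job (p=6,w=5): C=13, w*C=5*13=65
  Job (p=6,w=3): C=19, w*C=3*19=57
  Job (p=9,w=4): C=28, w*C=4*28=112
Total weighted completion time = 281

281


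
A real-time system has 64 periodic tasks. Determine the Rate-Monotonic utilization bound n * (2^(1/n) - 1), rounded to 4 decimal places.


Compute 2^(1/64) = 1.0108892861
Subtract 1: 1.0108892861 - 1 = 0.0108892861
Multiply by n: 64 * 0.0108892861 = 0.6969143104
Round to 4 dp: 0.6969

0.6969


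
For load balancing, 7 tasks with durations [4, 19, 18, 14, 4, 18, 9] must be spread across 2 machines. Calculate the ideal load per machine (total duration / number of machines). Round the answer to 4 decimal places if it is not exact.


Total processing time = 4 + 19 + 18 + 14 + 4 + 18 + 9 = 86
Number of machines = 2
Ideal balanced load = 86 / 2 = 43.0

43.0


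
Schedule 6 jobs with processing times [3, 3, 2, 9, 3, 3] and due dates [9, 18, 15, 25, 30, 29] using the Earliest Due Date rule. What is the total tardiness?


Sort by due date (EDD order): [(3, 9), (2, 15), (3, 18), (9, 25), (3, 29), (3, 30)]
Compute completion times and tardiness:
  Job 1: p=3, d=9, C=3, tardiness=max(0,3-9)=0
  Job 2: p=2, d=15, C=5, tardiness=max(0,5-15)=0
  Job 3: p=3, d=18, C=8, tardiness=max(0,8-18)=0
  Job 4: p=9, d=25, C=17, tardiness=max(0,17-25)=0
  Job 5: p=3, d=29, C=20, tardiness=max(0,20-29)=0
  Job 6: p=3, d=30, C=23, tardiness=max(0,23-30)=0
Total tardiness = 0

0


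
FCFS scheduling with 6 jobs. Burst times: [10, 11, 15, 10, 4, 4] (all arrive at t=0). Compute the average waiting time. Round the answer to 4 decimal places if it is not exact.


FCFS order (as given): [10, 11, 15, 10, 4, 4]
Waiting times:
  Job 1: wait = 0
  Job 2: wait = 10
  Job 3: wait = 21
  Job 4: wait = 36
  Job 5: wait = 46
  Job 6: wait = 50
Sum of waiting times = 163
Average waiting time = 163/6 = 27.1667

27.1667


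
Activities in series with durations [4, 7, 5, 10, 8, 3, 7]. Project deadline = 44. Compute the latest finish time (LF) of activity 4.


LF(activity 4) = deadline - sum of successor durations
Successors: activities 5 through 7 with durations [8, 3, 7]
Sum of successor durations = 18
LF = 44 - 18 = 26

26


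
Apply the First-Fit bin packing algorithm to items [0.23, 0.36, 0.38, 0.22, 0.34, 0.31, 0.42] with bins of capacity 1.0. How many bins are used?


Place items sequentially using First-Fit:
  Item 0.23 -> new Bin 1
  Item 0.36 -> Bin 1 (now 0.59)
  Item 0.38 -> Bin 1 (now 0.97)
  Item 0.22 -> new Bin 2
  Item 0.34 -> Bin 2 (now 0.56)
  Item 0.31 -> Bin 2 (now 0.87)
  Item 0.42 -> new Bin 3
Total bins used = 3

3


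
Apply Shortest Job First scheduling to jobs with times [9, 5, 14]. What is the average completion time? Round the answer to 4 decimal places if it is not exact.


SJF order (ascending): [5, 9, 14]
Completion times:
  Job 1: burst=5, C=5
  Job 2: burst=9, C=14
  Job 3: burst=14, C=28
Average completion = 47/3 = 15.6667

15.6667
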